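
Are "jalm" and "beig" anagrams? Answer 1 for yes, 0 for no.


Strings: "jalm", "beig"
Sorted first:  ajlm
Sorted second: begi
Differ at position 0: 'a' vs 'b' => not anagrams

0


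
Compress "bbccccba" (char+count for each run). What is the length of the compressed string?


Input: bbccccba
Runs:
  'b' x 2 => "b2"
  'c' x 4 => "c4"
  'b' x 1 => "b1"
  'a' x 1 => "a1"
Compressed: "b2c4b1a1"
Compressed length: 8

8


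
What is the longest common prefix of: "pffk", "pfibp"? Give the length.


Words: pffk, pfibp
  Position 0: all 'p' => match
  Position 1: all 'f' => match
  Position 2: ('f', 'i') => mismatch, stop
LCP = "pf" (length 2)

2


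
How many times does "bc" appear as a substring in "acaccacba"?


Searching for "bc" in "acaccacba"
Scanning each position:
  Position 0: "ac" => no
  Position 1: "ca" => no
  Position 2: "ac" => no
  Position 3: "cc" => no
  Position 4: "ca" => no
  Position 5: "ac" => no
  Position 6: "cb" => no
  Position 7: "ba" => no
Total occurrences: 0

0


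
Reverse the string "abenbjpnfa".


Input: abenbjpnfa
Reading characters right to left:
  Position 9: 'a'
  Position 8: 'f'
  Position 7: 'n'
  Position 6: 'p'
  Position 5: 'j'
  Position 4: 'b'
  Position 3: 'n'
  Position 2: 'e'
  Position 1: 'b'
  Position 0: 'a'
Reversed: afnpjbneba

afnpjbneba


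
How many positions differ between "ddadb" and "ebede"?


Comparing "ddadb" and "ebede" position by position:
  Position 0: 'd' vs 'e' => DIFFER
  Position 1: 'd' vs 'b' => DIFFER
  Position 2: 'a' vs 'e' => DIFFER
  Position 3: 'd' vs 'd' => same
  Position 4: 'b' vs 'e' => DIFFER
Positions that differ: 4

4


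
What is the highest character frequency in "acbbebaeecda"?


Input: acbbebaeecda
Character counts:
  'a': 3
  'b': 3
  'c': 2
  'd': 1
  'e': 3
Maximum frequency: 3

3


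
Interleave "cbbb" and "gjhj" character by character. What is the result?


Interleaving "cbbb" and "gjhj":
  Position 0: 'c' from first, 'g' from second => "cg"
  Position 1: 'b' from first, 'j' from second => "bj"
  Position 2: 'b' from first, 'h' from second => "bh"
  Position 3: 'b' from first, 'j' from second => "bj"
Result: cgbjbhbj

cgbjbhbj


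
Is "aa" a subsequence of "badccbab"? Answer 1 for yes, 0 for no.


Check if "aa" is a subsequence of "badccbab"
Greedy scan:
  Position 0 ('b'): no match needed
  Position 1 ('a'): matches sub[0] = 'a'
  Position 2 ('d'): no match needed
  Position 3 ('c'): no match needed
  Position 4 ('c'): no match needed
  Position 5 ('b'): no match needed
  Position 6 ('a'): matches sub[1] = 'a'
  Position 7 ('b'): no match needed
All 2 characters matched => is a subsequence

1


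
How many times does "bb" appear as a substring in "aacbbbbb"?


Searching for "bb" in "aacbbbbb"
Scanning each position:
  Position 0: "aa" => no
  Position 1: "ac" => no
  Position 2: "cb" => no
  Position 3: "bb" => MATCH
  Position 4: "bb" => MATCH
  Position 5: "bb" => MATCH
  Position 6: "bb" => MATCH
Total occurrences: 4

4


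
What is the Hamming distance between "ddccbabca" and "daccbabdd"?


Comparing "ddccbabca" and "daccbabdd" position by position:
  Position 0: 'd' vs 'd' => same
  Position 1: 'd' vs 'a' => differ
  Position 2: 'c' vs 'c' => same
  Position 3: 'c' vs 'c' => same
  Position 4: 'b' vs 'b' => same
  Position 5: 'a' vs 'a' => same
  Position 6: 'b' vs 'b' => same
  Position 7: 'c' vs 'd' => differ
  Position 8: 'a' vs 'd' => differ
Total differences (Hamming distance): 3

3


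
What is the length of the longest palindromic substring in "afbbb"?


Input: "afbbb"
Checking substrings for palindromes:
  [2:5] "bbb" (len 3) => palindrome
  [2:4] "bb" (len 2) => palindrome
  [3:5] "bb" (len 2) => palindrome
Longest palindromic substring: "bbb" with length 3

3


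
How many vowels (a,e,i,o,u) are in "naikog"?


Input: naikog
Checking each character:
  'n' at position 0: consonant
  'a' at position 1: vowel (running total: 1)
  'i' at position 2: vowel (running total: 2)
  'k' at position 3: consonant
  'o' at position 4: vowel (running total: 3)
  'g' at position 5: consonant
Total vowels: 3

3


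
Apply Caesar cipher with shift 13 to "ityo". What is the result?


Caesar cipher: shift "ityo" by 13
  'i' (pos 8) + 13 = pos 21 = 'v'
  't' (pos 19) + 13 = pos 6 = 'g'
  'y' (pos 24) + 13 = pos 11 = 'l'
  'o' (pos 14) + 13 = pos 1 = 'b'
Result: vglb

vglb


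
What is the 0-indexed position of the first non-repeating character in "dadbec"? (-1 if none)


Input: dadbec
Character frequencies:
  'a': 1
  'b': 1
  'c': 1
  'd': 2
  'e': 1
Scanning left to right for freq == 1:
  Position 0 ('d'): freq=2, skip
  Position 1 ('a'): unique! => answer = 1

1


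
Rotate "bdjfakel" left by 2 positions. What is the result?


Input: "bdjfakel", rotate left by 2
First 2 characters: "bd"
Remaining characters: "jfakel"
Concatenate remaining + first: "jfakel" + "bd" = "jfakelbd"

jfakelbd


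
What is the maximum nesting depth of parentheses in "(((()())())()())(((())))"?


Input: "(((()())())()())(((())))"
Tracking depth:
  Position 0 '(': depth becomes 1
  Position 1 '(': depth becomes 2
  Position 2 '(': depth becomes 3
  Position 3 '(': depth becomes 4
  Position 4 ')': depth becomes 3
  Position 5 '(': depth becomes 4
  Position 6 ')': depth becomes 3
  Position 7 ')': depth becomes 2
  Position 8 '(': depth becomes 3
  Position 9 ')': depth becomes 2
  Position 10 ')': depth becomes 1
  Position 11 '(': depth becomes 2
  Position 12 ')': depth becomes 1
  Position 13 '(': depth becomes 2
  Position 14 ')': depth becomes 1
  Position 15 ')': depth becomes 0
  Position 16 '(': depth becomes 1
  Position 17 '(': depth becomes 2
  Position 18 '(': depth becomes 3
  Position 19 '(': depth becomes 4
  Position 20 ')': depth becomes 3
  Position 21 ')': depth becomes 2
  Position 22 ')': depth becomes 1
  Position 23 ')': depth becomes 0
Maximum depth reached: 4

4


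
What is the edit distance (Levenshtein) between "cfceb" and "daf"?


Computing edit distance: "cfceb" -> "daf"
DP table:
           d    a    f
      0    1    2    3
  c   1    1    2    3
  f   2    2    2    2
  c   3    3    3    3
  e   4    4    4    4
  b   5    5    5    5
Edit distance = dp[5][3] = 5

5


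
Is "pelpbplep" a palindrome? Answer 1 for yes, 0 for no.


Input: pelpbplep
Reversed: pelpbplep
  Compare pos 0 ('p') with pos 8 ('p'): match
  Compare pos 1 ('e') with pos 7 ('e'): match
  Compare pos 2 ('l') with pos 6 ('l'): match
  Compare pos 3 ('p') with pos 5 ('p'): match
Result: palindrome

1


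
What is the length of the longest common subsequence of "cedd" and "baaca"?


LCS of "cedd" and "baaca"
DP table:
           b    a    a    c    a
      0    0    0    0    0    0
  c   0    0    0    0    1    1
  e   0    0    0    0    1    1
  d   0    0    0    0    1    1
  d   0    0    0    0    1    1
LCS length = dp[4][5] = 1

1


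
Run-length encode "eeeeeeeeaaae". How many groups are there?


Input: eeeeeeeeaaae
Scanning for consecutive runs:
  Group 1: 'e' x 8 (positions 0-7)
  Group 2: 'a' x 3 (positions 8-10)
  Group 3: 'e' x 1 (positions 11-11)
Total groups: 3

3


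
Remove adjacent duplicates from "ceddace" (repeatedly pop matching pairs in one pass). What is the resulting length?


Input: ceddace
Stack-based adjacent duplicate removal:
  Read 'c': push. Stack: c
  Read 'e': push. Stack: ce
  Read 'd': push. Stack: ced
  Read 'd': matches stack top 'd' => pop. Stack: ce
  Read 'a': push. Stack: cea
  Read 'c': push. Stack: ceac
  Read 'e': push. Stack: ceace
Final stack: "ceace" (length 5)

5


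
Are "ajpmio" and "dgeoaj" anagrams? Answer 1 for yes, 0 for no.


Strings: "ajpmio", "dgeoaj"
Sorted first:  aijmop
Sorted second: adegjo
Differ at position 1: 'i' vs 'd' => not anagrams

0


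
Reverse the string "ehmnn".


Input: ehmnn
Reading characters right to left:
  Position 4: 'n'
  Position 3: 'n'
  Position 2: 'm'
  Position 1: 'h'
  Position 0: 'e'
Reversed: nnmhe

nnmhe


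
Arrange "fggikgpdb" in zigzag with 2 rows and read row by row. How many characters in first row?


Zigzag "fggikgpdb" into 2 rows:
Placing characters:
  'f' => row 0
  'g' => row 1
  'g' => row 0
  'i' => row 1
  'k' => row 0
  'g' => row 1
  'p' => row 0
  'd' => row 1
  'b' => row 0
Rows:
  Row 0: "fgkpb"
  Row 1: "gigd"
First row length: 5

5


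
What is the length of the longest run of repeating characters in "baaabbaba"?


Input: "baaabbaba"
Scanning for longest run:
  Position 1 ('a'): new char, reset run to 1
  Position 2 ('a'): continues run of 'a', length=2
  Position 3 ('a'): continues run of 'a', length=3
  Position 4 ('b'): new char, reset run to 1
  Position 5 ('b'): continues run of 'b', length=2
  Position 6 ('a'): new char, reset run to 1
  Position 7 ('b'): new char, reset run to 1
  Position 8 ('a'): new char, reset run to 1
Longest run: 'a' with length 3

3


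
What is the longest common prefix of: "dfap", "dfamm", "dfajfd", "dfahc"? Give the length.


Words: dfap, dfamm, dfajfd, dfahc
  Position 0: all 'd' => match
  Position 1: all 'f' => match
  Position 2: all 'a' => match
  Position 3: ('p', 'm', 'j', 'h') => mismatch, stop
LCP = "dfa" (length 3)

3


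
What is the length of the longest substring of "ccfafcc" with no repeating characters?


Input: "ccfafcc"
Sliding window (track last position of each char):
  Position 0 ('c'): window [0,0] length 1 -- new best
  Position 1 ('c'): repeat (last at 0), move window start to 1
  Position 1 ('c'): window [1,1] length 1
  Position 2 ('f'): window [1,2] length 2 -- new best
  Position 3 ('a'): window [1,3] length 3 -- new best
  Position 4 ('f'): repeat (last at 2), move window start to 3
  Position 4 ('f'): window [3,4] length 2
  Position 5 ('c'): window [3,5] length 3
  Position 6 ('c'): repeat (last at 5), move window start to 6
  Position 6 ('c'): window [6,6] length 1
Longest substring with no repeats: "cfa" with length 3

3


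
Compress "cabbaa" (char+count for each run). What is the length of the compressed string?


Input: cabbaa
Runs:
  'c' x 1 => "c1"
  'a' x 1 => "a1"
  'b' x 2 => "b2"
  'a' x 2 => "a2"
Compressed: "c1a1b2a2"
Compressed length: 8

8


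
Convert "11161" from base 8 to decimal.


Input: "11161" in base 8
Positional expansion:
  Digit '1' (value 1) x 8^4 = 4096
  Digit '1' (value 1) x 8^3 = 512
  Digit '1' (value 1) x 8^2 = 64
  Digit '6' (value 6) x 8^1 = 48
  Digit '1' (value 1) x 8^0 = 1
Sum = 4721

4721


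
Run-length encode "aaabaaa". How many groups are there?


Input: aaabaaa
Scanning for consecutive runs:
  Group 1: 'a' x 3 (positions 0-2)
  Group 2: 'b' x 1 (positions 3-3)
  Group 3: 'a' x 3 (positions 4-6)
Total groups: 3

3


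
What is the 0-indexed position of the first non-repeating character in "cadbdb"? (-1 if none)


Input: cadbdb
Character frequencies:
  'a': 1
  'b': 2
  'c': 1
  'd': 2
Scanning left to right for freq == 1:
  Position 0 ('c'): unique! => answer = 0

0


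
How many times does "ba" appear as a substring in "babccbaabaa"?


Searching for "ba" in "babccbaabaa"
Scanning each position:
  Position 0: "ba" => MATCH
  Position 1: "ab" => no
  Position 2: "bc" => no
  Position 3: "cc" => no
  Position 4: "cb" => no
  Position 5: "ba" => MATCH
  Position 6: "aa" => no
  Position 7: "ab" => no
  Position 8: "ba" => MATCH
  Position 9: "aa" => no
Total occurrences: 3

3


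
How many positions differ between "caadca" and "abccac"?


Comparing "caadca" and "abccac" position by position:
  Position 0: 'c' vs 'a' => DIFFER
  Position 1: 'a' vs 'b' => DIFFER
  Position 2: 'a' vs 'c' => DIFFER
  Position 3: 'd' vs 'c' => DIFFER
  Position 4: 'c' vs 'a' => DIFFER
  Position 5: 'a' vs 'c' => DIFFER
Positions that differ: 6

6


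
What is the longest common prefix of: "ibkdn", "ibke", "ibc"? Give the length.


Words: ibkdn, ibke, ibc
  Position 0: all 'i' => match
  Position 1: all 'b' => match
  Position 2: ('k', 'k', 'c') => mismatch, stop
LCP = "ib" (length 2)

2


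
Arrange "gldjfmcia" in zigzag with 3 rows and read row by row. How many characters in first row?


Zigzag "gldjfmcia" into 3 rows:
Placing characters:
  'g' => row 0
  'l' => row 1
  'd' => row 2
  'j' => row 1
  'f' => row 0
  'm' => row 1
  'c' => row 2
  'i' => row 1
  'a' => row 0
Rows:
  Row 0: "gfa"
  Row 1: "ljmi"
  Row 2: "dc"
First row length: 3

3


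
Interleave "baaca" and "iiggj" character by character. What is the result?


Interleaving "baaca" and "iiggj":
  Position 0: 'b' from first, 'i' from second => "bi"
  Position 1: 'a' from first, 'i' from second => "ai"
  Position 2: 'a' from first, 'g' from second => "ag"
  Position 3: 'c' from first, 'g' from second => "cg"
  Position 4: 'a' from first, 'j' from second => "aj"
Result: biaiagcgaj

biaiagcgaj


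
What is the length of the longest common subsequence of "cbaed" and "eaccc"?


LCS of "cbaed" and "eaccc"
DP table:
           e    a    c    c    c
      0    0    0    0    0    0
  c   0    0    0    1    1    1
  b   0    0    0    1    1    1
  a   0    0    1    1    1    1
  e   0    1    1    1    1    1
  d   0    1    1    1    1    1
LCS length = dp[5][5] = 1

1


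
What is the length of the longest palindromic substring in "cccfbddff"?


Input: "cccfbddff"
Checking substrings for palindromes:
  [0:3] "ccc" (len 3) => palindrome
  [0:2] "cc" (len 2) => palindrome
  [1:3] "cc" (len 2) => palindrome
  [5:7] "dd" (len 2) => palindrome
  [7:9] "ff" (len 2) => palindrome
Longest palindromic substring: "ccc" with length 3

3


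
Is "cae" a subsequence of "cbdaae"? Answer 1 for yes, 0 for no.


Check if "cae" is a subsequence of "cbdaae"
Greedy scan:
  Position 0 ('c'): matches sub[0] = 'c'
  Position 1 ('b'): no match needed
  Position 2 ('d'): no match needed
  Position 3 ('a'): matches sub[1] = 'a'
  Position 4 ('a'): no match needed
  Position 5 ('e'): matches sub[2] = 'e'
All 3 characters matched => is a subsequence

1


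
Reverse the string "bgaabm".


Input: bgaabm
Reading characters right to left:
  Position 5: 'm'
  Position 4: 'b'
  Position 3: 'a'
  Position 2: 'a'
  Position 1: 'g'
  Position 0: 'b'
Reversed: mbaagb

mbaagb


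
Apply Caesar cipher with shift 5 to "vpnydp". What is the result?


Caesar cipher: shift "vpnydp" by 5
  'v' (pos 21) + 5 = pos 0 = 'a'
  'p' (pos 15) + 5 = pos 20 = 'u'
  'n' (pos 13) + 5 = pos 18 = 's'
  'y' (pos 24) + 5 = pos 3 = 'd'
  'd' (pos 3) + 5 = pos 8 = 'i'
  'p' (pos 15) + 5 = pos 20 = 'u'
Result: ausdiu

ausdiu


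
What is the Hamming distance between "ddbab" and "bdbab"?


Comparing "ddbab" and "bdbab" position by position:
  Position 0: 'd' vs 'b' => differ
  Position 1: 'd' vs 'd' => same
  Position 2: 'b' vs 'b' => same
  Position 3: 'a' vs 'a' => same
  Position 4: 'b' vs 'b' => same
Total differences (Hamming distance): 1

1


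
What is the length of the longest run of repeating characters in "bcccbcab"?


Input: "bcccbcab"
Scanning for longest run:
  Position 1 ('c'): new char, reset run to 1
  Position 2 ('c'): continues run of 'c', length=2
  Position 3 ('c'): continues run of 'c', length=3
  Position 4 ('b'): new char, reset run to 1
  Position 5 ('c'): new char, reset run to 1
  Position 6 ('a'): new char, reset run to 1
  Position 7 ('b'): new char, reset run to 1
Longest run: 'c' with length 3

3


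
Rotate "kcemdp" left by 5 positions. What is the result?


Input: "kcemdp", rotate left by 5
First 5 characters: "kcemd"
Remaining characters: "p"
Concatenate remaining + first: "p" + "kcemd" = "pkcemd"

pkcemd


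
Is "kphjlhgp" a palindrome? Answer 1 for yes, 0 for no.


Input: kphjlhgp
Reversed: pghljhpk
  Compare pos 0 ('k') with pos 7 ('p'): MISMATCH
  Compare pos 1 ('p') with pos 6 ('g'): MISMATCH
  Compare pos 2 ('h') with pos 5 ('h'): match
  Compare pos 3 ('j') with pos 4 ('l'): MISMATCH
Result: not a palindrome

0


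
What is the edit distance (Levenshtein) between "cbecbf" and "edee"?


Computing edit distance: "cbecbf" -> "edee"
DP table:
           e    d    e    e
      0    1    2    3    4
  c   1    1    2    3    4
  b   2    2    2    3    4
  e   3    2    3    2    3
  c   4    3    3    3    3
  b   5    4    4    4    4
  f   6    5    5    5    5
Edit distance = dp[6][4] = 5

5


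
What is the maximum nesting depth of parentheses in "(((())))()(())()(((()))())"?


Input: "(((())))()(())()(((()))())"
Tracking depth:
  Position 0 '(': depth becomes 1
  Position 1 '(': depth becomes 2
  Position 2 '(': depth becomes 3
  Position 3 '(': depth becomes 4
  Position 4 ')': depth becomes 3
  Position 5 ')': depth becomes 2
  Position 6 ')': depth becomes 1
  Position 7 ')': depth becomes 0
  Position 8 '(': depth becomes 1
  Position 9 ')': depth becomes 0
  Position 10 '(': depth becomes 1
  Position 11 '(': depth becomes 2
  Position 12 ')': depth becomes 1
  Position 13 ')': depth becomes 0
  Position 14 '(': depth becomes 1
  Position 15 ')': depth becomes 0
  Position 16 '(': depth becomes 1
  Position 17 '(': depth becomes 2
  Position 18 '(': depth becomes 3
  Position 19 '(': depth becomes 4
  Position 20 ')': depth becomes 3
  Position 21 ')': depth becomes 2
  Position 22 ')': depth becomes 1
  Position 23 '(': depth becomes 2
  Position 24 ')': depth becomes 1
  Position 25 ')': depth becomes 0
Maximum depth reached: 4

4


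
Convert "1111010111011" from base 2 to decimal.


Input: "1111010111011" in base 2
Positional expansion:
  Digit '1' (value 1) x 2^12 = 4096
  Digit '1' (value 1) x 2^11 = 2048
  Digit '1' (value 1) x 2^10 = 1024
  Digit '1' (value 1) x 2^9 = 512
  Digit '0' (value 0) x 2^8 = 0
  Digit '1' (value 1) x 2^7 = 128
  Digit '0' (value 0) x 2^6 = 0
  Digit '1' (value 1) x 2^5 = 32
  Digit '1' (value 1) x 2^4 = 16
  Digit '1' (value 1) x 2^3 = 8
  Digit '0' (value 0) x 2^2 = 0
  Digit '1' (value 1) x 2^1 = 2
  Digit '1' (value 1) x 2^0 = 1
Sum = 7867

7867


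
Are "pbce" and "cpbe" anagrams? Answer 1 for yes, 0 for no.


Strings: "pbce", "cpbe"
Sorted first:  bcep
Sorted second: bcep
Sorted forms match => anagrams

1


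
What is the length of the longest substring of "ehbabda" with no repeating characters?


Input: "ehbabda"
Sliding window (track last position of each char):
  Position 0 ('e'): window [0,0] length 1 -- new best
  Position 1 ('h'): window [0,1] length 2 -- new best
  Position 2 ('b'): window [0,2] length 3 -- new best
  Position 3 ('a'): window [0,3] length 4 -- new best
  Position 4 ('b'): repeat (last at 2), move window start to 3
  Position 4 ('b'): window [3,4] length 2
  Position 5 ('d'): window [3,5] length 3
  Position 6 ('a'): repeat (last at 3), move window start to 4
  Position 6 ('a'): window [4,6] length 3
Longest substring with no repeats: "ehba" with length 4

4


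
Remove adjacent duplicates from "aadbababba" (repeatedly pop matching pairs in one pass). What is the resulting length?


Input: aadbababba
Stack-based adjacent duplicate removal:
  Read 'a': push. Stack: a
  Read 'a': matches stack top 'a' => pop. Stack: (empty)
  Read 'd': push. Stack: d
  Read 'b': push. Stack: db
  Read 'a': push. Stack: dba
  Read 'b': push. Stack: dbab
  Read 'a': push. Stack: dbaba
  Read 'b': push. Stack: dbabab
  Read 'b': matches stack top 'b' => pop. Stack: dbaba
  Read 'a': matches stack top 'a' => pop. Stack: dbab
Final stack: "dbab" (length 4)

4


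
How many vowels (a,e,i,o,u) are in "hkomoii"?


Input: hkomoii
Checking each character:
  'h' at position 0: consonant
  'k' at position 1: consonant
  'o' at position 2: vowel (running total: 1)
  'm' at position 3: consonant
  'o' at position 4: vowel (running total: 2)
  'i' at position 5: vowel (running total: 3)
  'i' at position 6: vowel (running total: 4)
Total vowels: 4

4


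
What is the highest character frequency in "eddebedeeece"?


Input: eddebedeeece
Character counts:
  'b': 1
  'c': 1
  'd': 3
  'e': 7
Maximum frequency: 7

7


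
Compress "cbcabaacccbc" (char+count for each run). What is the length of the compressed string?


Input: cbcabaacccbc
Runs:
  'c' x 1 => "c1"
  'b' x 1 => "b1"
  'c' x 1 => "c1"
  'a' x 1 => "a1"
  'b' x 1 => "b1"
  'a' x 2 => "a2"
  'c' x 3 => "c3"
  'b' x 1 => "b1"
  'c' x 1 => "c1"
Compressed: "c1b1c1a1b1a2c3b1c1"
Compressed length: 18

18


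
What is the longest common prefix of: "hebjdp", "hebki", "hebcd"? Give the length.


Words: hebjdp, hebki, hebcd
  Position 0: all 'h' => match
  Position 1: all 'e' => match
  Position 2: all 'b' => match
  Position 3: ('j', 'k', 'c') => mismatch, stop
LCP = "heb" (length 3)

3


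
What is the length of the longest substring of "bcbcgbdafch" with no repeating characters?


Input: "bcbcgbdafch"
Sliding window (track last position of each char):
  Position 0 ('b'): window [0,0] length 1 -- new best
  Position 1 ('c'): window [0,1] length 2 -- new best
  Position 2 ('b'): repeat (last at 0), move window start to 1
  Position 2 ('b'): window [1,2] length 2
  Position 3 ('c'): repeat (last at 1), move window start to 2
  Position 3 ('c'): window [2,3] length 2
  Position 4 ('g'): window [2,4] length 3 -- new best
  Position 5 ('b'): repeat (last at 2), move window start to 3
  Position 5 ('b'): window [3,5] length 3
  Position 6 ('d'): window [3,6] length 4 -- new best
  Position 7 ('a'): window [3,7] length 5 -- new best
  Position 8 ('f'): window [3,8] length 6 -- new best
  Position 9 ('c'): repeat (last at 3), move window start to 4
  Position 9 ('c'): window [4,9] length 6
  Position 10 ('h'): window [4,10] length 7 -- new best
Longest substring with no repeats: "gbdafch" with length 7

7


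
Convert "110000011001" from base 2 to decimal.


Input: "110000011001" in base 2
Positional expansion:
  Digit '1' (value 1) x 2^11 = 2048
  Digit '1' (value 1) x 2^10 = 1024
  Digit '0' (value 0) x 2^9 = 0
  Digit '0' (value 0) x 2^8 = 0
  Digit '0' (value 0) x 2^7 = 0
  Digit '0' (value 0) x 2^6 = 0
  Digit '0' (value 0) x 2^5 = 0
  Digit '1' (value 1) x 2^4 = 16
  Digit '1' (value 1) x 2^3 = 8
  Digit '0' (value 0) x 2^2 = 0
  Digit '0' (value 0) x 2^1 = 0
  Digit '1' (value 1) x 2^0 = 1
Sum = 3097

3097


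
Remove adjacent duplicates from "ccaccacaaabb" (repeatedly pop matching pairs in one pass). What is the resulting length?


Input: ccaccacaaabb
Stack-based adjacent duplicate removal:
  Read 'c': push. Stack: c
  Read 'c': matches stack top 'c' => pop. Stack: (empty)
  Read 'a': push. Stack: a
  Read 'c': push. Stack: ac
  Read 'c': matches stack top 'c' => pop. Stack: a
  Read 'a': matches stack top 'a' => pop. Stack: (empty)
  Read 'c': push. Stack: c
  Read 'a': push. Stack: ca
  Read 'a': matches stack top 'a' => pop. Stack: c
  Read 'a': push. Stack: ca
  Read 'b': push. Stack: cab
  Read 'b': matches stack top 'b' => pop. Stack: ca
Final stack: "ca" (length 2)

2


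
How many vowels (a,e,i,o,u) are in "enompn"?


Input: enompn
Checking each character:
  'e' at position 0: vowel (running total: 1)
  'n' at position 1: consonant
  'o' at position 2: vowel (running total: 2)
  'm' at position 3: consonant
  'p' at position 4: consonant
  'n' at position 5: consonant
Total vowels: 2

2


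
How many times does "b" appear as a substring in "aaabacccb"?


Searching for "b" in "aaabacccb"
Scanning each position:
  Position 0: "a" => no
  Position 1: "a" => no
  Position 2: "a" => no
  Position 3: "b" => MATCH
  Position 4: "a" => no
  Position 5: "c" => no
  Position 6: "c" => no
  Position 7: "c" => no
  Position 8: "b" => MATCH
Total occurrences: 2

2


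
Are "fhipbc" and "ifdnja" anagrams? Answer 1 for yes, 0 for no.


Strings: "fhipbc", "ifdnja"
Sorted first:  bcfhip
Sorted second: adfijn
Differ at position 0: 'b' vs 'a' => not anagrams

0


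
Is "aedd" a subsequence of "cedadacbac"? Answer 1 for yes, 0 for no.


Check if "aedd" is a subsequence of "cedadacbac"
Greedy scan:
  Position 0 ('c'): no match needed
  Position 1 ('e'): no match needed
  Position 2 ('d'): no match needed
  Position 3 ('a'): matches sub[0] = 'a'
  Position 4 ('d'): no match needed
  Position 5 ('a'): no match needed
  Position 6 ('c'): no match needed
  Position 7 ('b'): no match needed
  Position 8 ('a'): no match needed
  Position 9 ('c'): no match needed
Only matched 1/4 characters => not a subsequence

0


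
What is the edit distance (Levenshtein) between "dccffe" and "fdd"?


Computing edit distance: "dccffe" -> "fdd"
DP table:
           f    d    d
      0    1    2    3
  d   1    1    1    2
  c   2    2    2    2
  c   3    3    3    3
  f   4    3    4    4
  f   5    4    4    5
  e   6    5    5    5
Edit distance = dp[6][3] = 5

5


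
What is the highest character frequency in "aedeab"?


Input: aedeab
Character counts:
  'a': 2
  'b': 1
  'd': 1
  'e': 2
Maximum frequency: 2

2


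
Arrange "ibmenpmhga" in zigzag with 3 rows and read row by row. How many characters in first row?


Zigzag "ibmenpmhga" into 3 rows:
Placing characters:
  'i' => row 0
  'b' => row 1
  'm' => row 2
  'e' => row 1
  'n' => row 0
  'p' => row 1
  'm' => row 2
  'h' => row 1
  'g' => row 0
  'a' => row 1
Rows:
  Row 0: "ing"
  Row 1: "bepha"
  Row 2: "mm"
First row length: 3

3


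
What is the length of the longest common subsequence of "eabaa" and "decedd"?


LCS of "eabaa" and "decedd"
DP table:
           d    e    c    e    d    d
      0    0    0    0    0    0    0
  e   0    0    1    1    1    1    1
  a   0    0    1    1    1    1    1
  b   0    0    1    1    1    1    1
  a   0    0    1    1    1    1    1
  a   0    0    1    1    1    1    1
LCS length = dp[5][6] = 1

1


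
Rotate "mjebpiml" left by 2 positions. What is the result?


Input: "mjebpiml", rotate left by 2
First 2 characters: "mj"
Remaining characters: "ebpiml"
Concatenate remaining + first: "ebpiml" + "mj" = "ebpimlmj"

ebpimlmj


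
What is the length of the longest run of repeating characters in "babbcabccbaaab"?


Input: "babbcabccbaaab"
Scanning for longest run:
  Position 1 ('a'): new char, reset run to 1
  Position 2 ('b'): new char, reset run to 1
  Position 3 ('b'): continues run of 'b', length=2
  Position 4 ('c'): new char, reset run to 1
  Position 5 ('a'): new char, reset run to 1
  Position 6 ('b'): new char, reset run to 1
  Position 7 ('c'): new char, reset run to 1
  Position 8 ('c'): continues run of 'c', length=2
  Position 9 ('b'): new char, reset run to 1
  Position 10 ('a'): new char, reset run to 1
  Position 11 ('a'): continues run of 'a', length=2
  Position 12 ('a'): continues run of 'a', length=3
  Position 13 ('b'): new char, reset run to 1
Longest run: 'a' with length 3

3


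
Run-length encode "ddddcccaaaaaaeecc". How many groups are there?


Input: ddddcccaaaaaaeecc
Scanning for consecutive runs:
  Group 1: 'd' x 4 (positions 0-3)
  Group 2: 'c' x 3 (positions 4-6)
  Group 3: 'a' x 6 (positions 7-12)
  Group 4: 'e' x 2 (positions 13-14)
  Group 5: 'c' x 2 (positions 15-16)
Total groups: 5

5


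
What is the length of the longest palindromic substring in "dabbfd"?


Input: "dabbfd"
Checking substrings for palindromes:
  [2:4] "bb" (len 2) => palindrome
Longest palindromic substring: "bb" with length 2

2


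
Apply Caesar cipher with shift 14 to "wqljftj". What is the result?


Caesar cipher: shift "wqljftj" by 14
  'w' (pos 22) + 14 = pos 10 = 'k'
  'q' (pos 16) + 14 = pos 4 = 'e'
  'l' (pos 11) + 14 = pos 25 = 'z'
  'j' (pos 9) + 14 = pos 23 = 'x'
  'f' (pos 5) + 14 = pos 19 = 't'
  't' (pos 19) + 14 = pos 7 = 'h'
  'j' (pos 9) + 14 = pos 23 = 'x'
Result: kezxthx

kezxthx


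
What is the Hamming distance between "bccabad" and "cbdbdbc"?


Comparing "bccabad" and "cbdbdbc" position by position:
  Position 0: 'b' vs 'c' => differ
  Position 1: 'c' vs 'b' => differ
  Position 2: 'c' vs 'd' => differ
  Position 3: 'a' vs 'b' => differ
  Position 4: 'b' vs 'd' => differ
  Position 5: 'a' vs 'b' => differ
  Position 6: 'd' vs 'c' => differ
Total differences (Hamming distance): 7

7


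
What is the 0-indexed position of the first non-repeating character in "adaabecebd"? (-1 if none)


Input: adaabecebd
Character frequencies:
  'a': 3
  'b': 2
  'c': 1
  'd': 2
  'e': 2
Scanning left to right for freq == 1:
  Position 0 ('a'): freq=3, skip
  Position 1 ('d'): freq=2, skip
  Position 2 ('a'): freq=3, skip
  Position 3 ('a'): freq=3, skip
  Position 4 ('b'): freq=2, skip
  Position 5 ('e'): freq=2, skip
  Position 6 ('c'): unique! => answer = 6

6


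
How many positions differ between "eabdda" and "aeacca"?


Comparing "eabdda" and "aeacca" position by position:
  Position 0: 'e' vs 'a' => DIFFER
  Position 1: 'a' vs 'e' => DIFFER
  Position 2: 'b' vs 'a' => DIFFER
  Position 3: 'd' vs 'c' => DIFFER
  Position 4: 'd' vs 'c' => DIFFER
  Position 5: 'a' vs 'a' => same
Positions that differ: 5

5


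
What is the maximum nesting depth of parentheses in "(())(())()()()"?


Input: "(())(())()()()"
Tracking depth:
  Position 0 '(': depth becomes 1
  Position 1 '(': depth becomes 2
  Position 2 ')': depth becomes 1
  Position 3 ')': depth becomes 0
  Position 4 '(': depth becomes 1
  Position 5 '(': depth becomes 2
  Position 6 ')': depth becomes 1
  Position 7 ')': depth becomes 0
  Position 8 '(': depth becomes 1
  Position 9 ')': depth becomes 0
  Position 10 '(': depth becomes 1
  Position 11 ')': depth becomes 0
  Position 12 '(': depth becomes 1
  Position 13 ')': depth becomes 0
Maximum depth reached: 2

2


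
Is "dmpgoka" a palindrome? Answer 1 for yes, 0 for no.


Input: dmpgoka
Reversed: akogpmd
  Compare pos 0 ('d') with pos 6 ('a'): MISMATCH
  Compare pos 1 ('m') with pos 5 ('k'): MISMATCH
  Compare pos 2 ('p') with pos 4 ('o'): MISMATCH
Result: not a palindrome

0


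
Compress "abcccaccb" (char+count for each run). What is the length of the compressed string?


Input: abcccaccb
Runs:
  'a' x 1 => "a1"
  'b' x 1 => "b1"
  'c' x 3 => "c3"
  'a' x 1 => "a1"
  'c' x 2 => "c2"
  'b' x 1 => "b1"
Compressed: "a1b1c3a1c2b1"
Compressed length: 12

12


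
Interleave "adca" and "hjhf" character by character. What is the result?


Interleaving "adca" and "hjhf":
  Position 0: 'a' from first, 'h' from second => "ah"
  Position 1: 'd' from first, 'j' from second => "dj"
  Position 2: 'c' from first, 'h' from second => "ch"
  Position 3: 'a' from first, 'f' from second => "af"
Result: ahdjchaf

ahdjchaf


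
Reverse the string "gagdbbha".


Input: gagdbbha
Reading characters right to left:
  Position 7: 'a'
  Position 6: 'h'
  Position 5: 'b'
  Position 4: 'b'
  Position 3: 'd'
  Position 2: 'g'
  Position 1: 'a'
  Position 0: 'g'
Reversed: ahbbdgag

ahbbdgag


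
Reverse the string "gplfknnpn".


Input: gplfknnpn
Reading characters right to left:
  Position 8: 'n'
  Position 7: 'p'
  Position 6: 'n'
  Position 5: 'n'
  Position 4: 'k'
  Position 3: 'f'
  Position 2: 'l'
  Position 1: 'p'
  Position 0: 'g'
Reversed: npnnkflpg

npnnkflpg


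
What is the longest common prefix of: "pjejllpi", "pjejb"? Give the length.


Words: pjejllpi, pjejb
  Position 0: all 'p' => match
  Position 1: all 'j' => match
  Position 2: all 'e' => match
  Position 3: all 'j' => match
  Position 4: ('l', 'b') => mismatch, stop
LCP = "pjej" (length 4)

4


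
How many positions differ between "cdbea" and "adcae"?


Comparing "cdbea" and "adcae" position by position:
  Position 0: 'c' vs 'a' => DIFFER
  Position 1: 'd' vs 'd' => same
  Position 2: 'b' vs 'c' => DIFFER
  Position 3: 'e' vs 'a' => DIFFER
  Position 4: 'a' vs 'e' => DIFFER
Positions that differ: 4

4


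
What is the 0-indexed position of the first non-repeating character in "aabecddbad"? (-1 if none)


Input: aabecddbad
Character frequencies:
  'a': 3
  'b': 2
  'c': 1
  'd': 3
  'e': 1
Scanning left to right for freq == 1:
  Position 0 ('a'): freq=3, skip
  Position 1 ('a'): freq=3, skip
  Position 2 ('b'): freq=2, skip
  Position 3 ('e'): unique! => answer = 3

3


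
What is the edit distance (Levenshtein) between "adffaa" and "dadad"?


Computing edit distance: "adffaa" -> "dadad"
DP table:
           d    a    d    a    d
      0    1    2    3    4    5
  a   1    1    1    2    3    4
  d   2    1    2    1    2    3
  f   3    2    2    2    2    3
  f   4    3    3    3    3    3
  a   5    4    3    4    3    4
  a   6    5    4    4    4    4
Edit distance = dp[6][5] = 4

4


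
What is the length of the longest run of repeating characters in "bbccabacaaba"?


Input: "bbccabacaaba"
Scanning for longest run:
  Position 1 ('b'): continues run of 'b', length=2
  Position 2 ('c'): new char, reset run to 1
  Position 3 ('c'): continues run of 'c', length=2
  Position 4 ('a'): new char, reset run to 1
  Position 5 ('b'): new char, reset run to 1
  Position 6 ('a'): new char, reset run to 1
  Position 7 ('c'): new char, reset run to 1
  Position 8 ('a'): new char, reset run to 1
  Position 9 ('a'): continues run of 'a', length=2
  Position 10 ('b'): new char, reset run to 1
  Position 11 ('a'): new char, reset run to 1
Longest run: 'b' with length 2

2


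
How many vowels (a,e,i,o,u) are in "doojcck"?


Input: doojcck
Checking each character:
  'd' at position 0: consonant
  'o' at position 1: vowel (running total: 1)
  'o' at position 2: vowel (running total: 2)
  'j' at position 3: consonant
  'c' at position 4: consonant
  'c' at position 5: consonant
  'k' at position 6: consonant
Total vowels: 2

2


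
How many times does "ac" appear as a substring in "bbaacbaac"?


Searching for "ac" in "bbaacbaac"
Scanning each position:
  Position 0: "bb" => no
  Position 1: "ba" => no
  Position 2: "aa" => no
  Position 3: "ac" => MATCH
  Position 4: "cb" => no
  Position 5: "ba" => no
  Position 6: "aa" => no
  Position 7: "ac" => MATCH
Total occurrences: 2

2


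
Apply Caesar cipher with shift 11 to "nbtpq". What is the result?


Caesar cipher: shift "nbtpq" by 11
  'n' (pos 13) + 11 = pos 24 = 'y'
  'b' (pos 1) + 11 = pos 12 = 'm'
  't' (pos 19) + 11 = pos 4 = 'e'
  'p' (pos 15) + 11 = pos 0 = 'a'
  'q' (pos 16) + 11 = pos 1 = 'b'
Result: ymeab

ymeab


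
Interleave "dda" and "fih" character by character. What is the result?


Interleaving "dda" and "fih":
  Position 0: 'd' from first, 'f' from second => "df"
  Position 1: 'd' from first, 'i' from second => "di"
  Position 2: 'a' from first, 'h' from second => "ah"
Result: dfdiah

dfdiah


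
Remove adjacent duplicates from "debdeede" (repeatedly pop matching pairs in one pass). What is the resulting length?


Input: debdeede
Stack-based adjacent duplicate removal:
  Read 'd': push. Stack: d
  Read 'e': push. Stack: de
  Read 'b': push. Stack: deb
  Read 'd': push. Stack: debd
  Read 'e': push. Stack: debde
  Read 'e': matches stack top 'e' => pop. Stack: debd
  Read 'd': matches stack top 'd' => pop. Stack: deb
  Read 'e': push. Stack: debe
Final stack: "debe" (length 4)

4


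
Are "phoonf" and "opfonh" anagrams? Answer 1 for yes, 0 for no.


Strings: "phoonf", "opfonh"
Sorted first:  fhnoop
Sorted second: fhnoop
Sorted forms match => anagrams

1


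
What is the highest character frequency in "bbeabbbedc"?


Input: bbeabbbedc
Character counts:
  'a': 1
  'b': 5
  'c': 1
  'd': 1
  'e': 2
Maximum frequency: 5

5


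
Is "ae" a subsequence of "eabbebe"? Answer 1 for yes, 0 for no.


Check if "ae" is a subsequence of "eabbebe"
Greedy scan:
  Position 0 ('e'): no match needed
  Position 1 ('a'): matches sub[0] = 'a'
  Position 2 ('b'): no match needed
  Position 3 ('b'): no match needed
  Position 4 ('e'): matches sub[1] = 'e'
  Position 5 ('b'): no match needed
  Position 6 ('e'): no match needed
All 2 characters matched => is a subsequence

1


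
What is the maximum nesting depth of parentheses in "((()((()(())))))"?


Input: "((()((()(())))))"
Tracking depth:
  Position 0 '(': depth becomes 1
  Position 1 '(': depth becomes 2
  Position 2 '(': depth becomes 3
  Position 3 ')': depth becomes 2
  Position 4 '(': depth becomes 3
  Position 5 '(': depth becomes 4
  Position 6 '(': depth becomes 5
  Position 7 ')': depth becomes 4
  Position 8 '(': depth becomes 5
  Position 9 '(': depth becomes 6
  Position 10 ')': depth becomes 5
  Position 11 ')': depth becomes 4
  Position 12 ')': depth becomes 3
  Position 13 ')': depth becomes 2
  Position 14 ')': depth becomes 1
  Position 15 ')': depth becomes 0
Maximum depth reached: 6

6


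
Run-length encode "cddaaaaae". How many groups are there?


Input: cddaaaaae
Scanning for consecutive runs:
  Group 1: 'c' x 1 (positions 0-0)
  Group 2: 'd' x 2 (positions 1-2)
  Group 3: 'a' x 5 (positions 3-7)
  Group 4: 'e' x 1 (positions 8-8)
Total groups: 4

4


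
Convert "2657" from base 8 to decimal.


Input: "2657" in base 8
Positional expansion:
  Digit '2' (value 2) x 8^3 = 1024
  Digit '6' (value 6) x 8^2 = 384
  Digit '5' (value 5) x 8^1 = 40
  Digit '7' (value 7) x 8^0 = 7
Sum = 1455

1455


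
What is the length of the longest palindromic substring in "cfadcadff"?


Input: "cfadcadff"
Checking substrings for palindromes:
  [7:9] "ff" (len 2) => palindrome
Longest palindromic substring: "ff" with length 2

2


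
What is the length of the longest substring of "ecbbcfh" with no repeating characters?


Input: "ecbbcfh"
Sliding window (track last position of each char):
  Position 0 ('e'): window [0,0] length 1 -- new best
  Position 1 ('c'): window [0,1] length 2 -- new best
  Position 2 ('b'): window [0,2] length 3 -- new best
  Position 3 ('b'): repeat (last at 2), move window start to 3
  Position 3 ('b'): window [3,3] length 1
  Position 4 ('c'): window [3,4] length 2
  Position 5 ('f'): window [3,5] length 3
  Position 6 ('h'): window [3,6] length 4 -- new best
Longest substring with no repeats: "bcfh" with length 4

4


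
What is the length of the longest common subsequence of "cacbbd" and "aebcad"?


LCS of "cacbbd" and "aebcad"
DP table:
           a    e    b    c    a    d
      0    0    0    0    0    0    0
  c   0    0    0    0    1    1    1
  a   0    1    1    1    1    2    2
  c   0    1    1    1    2    2    2
  b   0    1    1    2    2    2    2
  b   0    1    1    2    2    2    2
  d   0    1    1    2    2    2    3
LCS length = dp[6][6] = 3

3


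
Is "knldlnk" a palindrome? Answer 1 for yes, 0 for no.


Input: knldlnk
Reversed: knldlnk
  Compare pos 0 ('k') with pos 6 ('k'): match
  Compare pos 1 ('n') with pos 5 ('n'): match
  Compare pos 2 ('l') with pos 4 ('l'): match
Result: palindrome

1


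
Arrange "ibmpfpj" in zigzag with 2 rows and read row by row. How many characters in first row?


Zigzag "ibmpfpj" into 2 rows:
Placing characters:
  'i' => row 0
  'b' => row 1
  'm' => row 0
  'p' => row 1
  'f' => row 0
  'p' => row 1
  'j' => row 0
Rows:
  Row 0: "imfj"
  Row 1: "bpp"
First row length: 4

4


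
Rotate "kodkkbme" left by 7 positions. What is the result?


Input: "kodkkbme", rotate left by 7
First 7 characters: "kodkkbm"
Remaining characters: "e"
Concatenate remaining + first: "e" + "kodkkbm" = "ekodkkbm"

ekodkkbm


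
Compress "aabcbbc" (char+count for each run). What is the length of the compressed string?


Input: aabcbbc
Runs:
  'a' x 2 => "a2"
  'b' x 1 => "b1"
  'c' x 1 => "c1"
  'b' x 2 => "b2"
  'c' x 1 => "c1"
Compressed: "a2b1c1b2c1"
Compressed length: 10

10


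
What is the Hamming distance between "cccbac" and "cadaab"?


Comparing "cccbac" and "cadaab" position by position:
  Position 0: 'c' vs 'c' => same
  Position 1: 'c' vs 'a' => differ
  Position 2: 'c' vs 'd' => differ
  Position 3: 'b' vs 'a' => differ
  Position 4: 'a' vs 'a' => same
  Position 5: 'c' vs 'b' => differ
Total differences (Hamming distance): 4

4


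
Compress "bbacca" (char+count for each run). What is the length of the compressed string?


Input: bbacca
Runs:
  'b' x 2 => "b2"
  'a' x 1 => "a1"
  'c' x 2 => "c2"
  'a' x 1 => "a1"
Compressed: "b2a1c2a1"
Compressed length: 8

8


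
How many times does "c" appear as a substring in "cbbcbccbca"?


Searching for "c" in "cbbcbccbca"
Scanning each position:
  Position 0: "c" => MATCH
  Position 1: "b" => no
  Position 2: "b" => no
  Position 3: "c" => MATCH
  Position 4: "b" => no
  Position 5: "c" => MATCH
  Position 6: "c" => MATCH
  Position 7: "b" => no
  Position 8: "c" => MATCH
  Position 9: "a" => no
Total occurrences: 5

5
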